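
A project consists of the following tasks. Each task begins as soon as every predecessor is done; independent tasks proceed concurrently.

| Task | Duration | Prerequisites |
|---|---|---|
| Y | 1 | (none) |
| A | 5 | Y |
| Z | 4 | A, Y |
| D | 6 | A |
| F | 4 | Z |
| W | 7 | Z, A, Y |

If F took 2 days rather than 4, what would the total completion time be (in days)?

17

Critical path before the change: Y→A→Z→W = 1+5+4+7 = 17 giving 17 days.
The longest path through F is only 14 days, so F has float 3.
The critical path is still Y→A→Z→W; finish is now 17 days.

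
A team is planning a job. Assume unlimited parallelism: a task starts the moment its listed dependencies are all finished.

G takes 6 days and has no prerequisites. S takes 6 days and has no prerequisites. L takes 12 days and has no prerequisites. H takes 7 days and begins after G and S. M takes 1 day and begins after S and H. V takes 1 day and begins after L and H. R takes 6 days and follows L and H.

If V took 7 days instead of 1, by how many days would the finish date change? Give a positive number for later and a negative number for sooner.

1

Baseline: G→H→R = 6+7+6 = 19 → 19 days.
V has 5 days of float (longest path through it is 14).
The binding chain switches to G→H→V = 6+7+7 = 20; finish 20 days.
Change in finish: 20 − 19 = +1 days.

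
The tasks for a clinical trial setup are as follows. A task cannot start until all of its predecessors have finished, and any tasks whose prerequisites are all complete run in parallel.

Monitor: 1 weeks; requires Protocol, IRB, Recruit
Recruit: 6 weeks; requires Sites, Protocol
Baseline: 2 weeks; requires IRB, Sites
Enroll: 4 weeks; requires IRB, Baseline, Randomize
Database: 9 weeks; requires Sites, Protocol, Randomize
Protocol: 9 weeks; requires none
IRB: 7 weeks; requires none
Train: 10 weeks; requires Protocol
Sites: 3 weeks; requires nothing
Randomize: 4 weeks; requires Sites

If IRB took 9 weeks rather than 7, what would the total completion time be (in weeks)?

19

The binding path is Protocol→Train = 9+10 = 19; finish at 19 weeks.
The longest path through IRB is only 13 weeks, so IRB has float 6.
No other chain overtakes it, so the finish is 19 weeks.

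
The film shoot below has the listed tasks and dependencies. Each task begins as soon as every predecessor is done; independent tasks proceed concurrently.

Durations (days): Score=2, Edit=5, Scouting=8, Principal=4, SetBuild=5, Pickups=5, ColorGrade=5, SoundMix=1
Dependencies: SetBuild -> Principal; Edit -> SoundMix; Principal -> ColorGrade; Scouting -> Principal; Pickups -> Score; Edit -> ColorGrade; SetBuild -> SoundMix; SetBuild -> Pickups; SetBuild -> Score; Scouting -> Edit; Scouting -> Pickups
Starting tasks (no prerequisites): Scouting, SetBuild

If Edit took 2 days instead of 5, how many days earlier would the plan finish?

1

Baseline: Scouting→Edit→ColorGrade = 8+5+5 = 18 → 18 days.
Edit lies on that path, so at 2 days the path becomes 15 days.
The binding chain switches to Scouting→Principal→ColorGrade = 8+4+5 = 17; finish 17 days.
Change in finish: 17 − 18 = -1 days.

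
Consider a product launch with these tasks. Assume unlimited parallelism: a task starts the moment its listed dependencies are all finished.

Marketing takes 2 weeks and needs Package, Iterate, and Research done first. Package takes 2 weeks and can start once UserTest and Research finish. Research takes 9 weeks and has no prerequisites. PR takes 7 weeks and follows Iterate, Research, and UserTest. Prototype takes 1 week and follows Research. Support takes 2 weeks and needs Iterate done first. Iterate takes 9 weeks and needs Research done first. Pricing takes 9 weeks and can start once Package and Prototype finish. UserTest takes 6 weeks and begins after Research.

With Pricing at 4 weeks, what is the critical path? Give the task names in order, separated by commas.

Research, Iterate, PR

Actual critical path: Research→UserTest→Package→Pricing = 9+6+2+9 = 26 ⇒ 26 weeks.
Pricing lies on that path, so at 4 weeks the path becomes 21 weeks.
The binding chain switches to Research→Iterate→PR = 9+9+7 = 25; finish 25 weeks.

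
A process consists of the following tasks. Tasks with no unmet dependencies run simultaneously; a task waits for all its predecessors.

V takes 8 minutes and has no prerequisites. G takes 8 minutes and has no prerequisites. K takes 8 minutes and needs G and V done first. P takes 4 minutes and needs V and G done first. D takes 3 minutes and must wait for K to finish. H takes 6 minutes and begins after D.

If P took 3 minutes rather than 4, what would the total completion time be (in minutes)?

As given, the longest chain is V→K→D→H = 8+8+3+6 = 25, so the finish is 25 minutes.
P is off the critical path — its longest chain is 12 minutes, giving 13 of slack.
That remains the longest chain; total 25 minutes.

25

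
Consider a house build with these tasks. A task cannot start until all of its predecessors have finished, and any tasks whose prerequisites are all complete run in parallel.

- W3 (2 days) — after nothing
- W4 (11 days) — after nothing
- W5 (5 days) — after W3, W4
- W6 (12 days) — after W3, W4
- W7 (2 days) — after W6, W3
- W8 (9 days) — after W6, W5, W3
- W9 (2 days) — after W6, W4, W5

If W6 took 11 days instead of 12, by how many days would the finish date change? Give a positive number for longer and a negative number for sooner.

-1

Baseline: W4→W6→W8 = 11+12+9 = 32 → 32 days.
W6 lies on that path, so at 11 days the path becomes 31 days.
That remains the longest chain; total 31 days.
Change in finish: 31 − 32 = -1 days.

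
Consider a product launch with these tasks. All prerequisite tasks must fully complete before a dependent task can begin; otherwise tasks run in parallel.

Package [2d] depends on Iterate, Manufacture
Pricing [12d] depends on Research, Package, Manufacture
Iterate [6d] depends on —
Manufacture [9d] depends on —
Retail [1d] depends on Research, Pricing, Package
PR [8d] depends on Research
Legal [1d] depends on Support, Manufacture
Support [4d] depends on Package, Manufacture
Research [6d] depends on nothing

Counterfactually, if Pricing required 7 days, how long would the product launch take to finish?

19

Actual critical path: Manufacture→Package→Pricing→Retail = 9+2+12+1 = 24 ⇒ 24 days.
Since Pricing is critical, the -5 change carries straight to that chain (now 19 days).
No other chain overtakes it, so the finish is 19 days.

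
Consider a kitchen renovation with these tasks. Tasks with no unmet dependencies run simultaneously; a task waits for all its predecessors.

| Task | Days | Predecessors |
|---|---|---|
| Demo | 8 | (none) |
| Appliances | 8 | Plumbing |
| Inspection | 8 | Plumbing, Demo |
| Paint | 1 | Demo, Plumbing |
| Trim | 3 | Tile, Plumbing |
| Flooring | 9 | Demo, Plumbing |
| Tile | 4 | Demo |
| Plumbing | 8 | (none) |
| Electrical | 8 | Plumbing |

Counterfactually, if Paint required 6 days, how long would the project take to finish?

17

Baseline: Demo→Flooring = 8+9 = 17 → 17 days.
The longest path through Paint is only 9 days, so Paint has float 8.
The critical path is still Demo→Flooring; finish is now 17 days.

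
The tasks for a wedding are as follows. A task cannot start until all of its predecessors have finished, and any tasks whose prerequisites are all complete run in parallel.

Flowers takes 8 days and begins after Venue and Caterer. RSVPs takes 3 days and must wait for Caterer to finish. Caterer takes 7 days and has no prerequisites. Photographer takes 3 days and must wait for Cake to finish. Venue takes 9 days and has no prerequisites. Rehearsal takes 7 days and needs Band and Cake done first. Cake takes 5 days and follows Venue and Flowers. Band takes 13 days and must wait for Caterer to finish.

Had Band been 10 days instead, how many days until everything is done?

29

Baseline: Venue→Flowers→Cake→Rehearsal = 9+8+5+7 = 29 → 29 days.
The longest path through Band is only 27 days, so Band has float 2.
The critical path is still Venue→Flowers→Cake→Rehearsal; finish is now 29 days.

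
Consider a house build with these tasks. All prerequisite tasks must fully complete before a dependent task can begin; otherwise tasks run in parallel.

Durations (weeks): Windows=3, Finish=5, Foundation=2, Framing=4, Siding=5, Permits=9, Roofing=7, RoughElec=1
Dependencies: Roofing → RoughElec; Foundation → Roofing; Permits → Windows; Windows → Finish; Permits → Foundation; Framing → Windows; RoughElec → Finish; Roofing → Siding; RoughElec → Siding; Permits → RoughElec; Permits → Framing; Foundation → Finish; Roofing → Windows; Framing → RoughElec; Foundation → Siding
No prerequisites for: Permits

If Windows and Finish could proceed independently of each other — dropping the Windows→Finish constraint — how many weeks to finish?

With the dependency in place, Permits→Foundation→Roofing→Windows→Finish = 9+2+7+3+5 = 26 sets the finish at 26 weeks.
Without Windows→Finish, Finish's earliest start moves from 21 to 19.
New critical path: Permits→Foundation→Roofing→RoughElec→Siding = 9+2+7+1+5 = 24 ⇒ 24 weeks.

24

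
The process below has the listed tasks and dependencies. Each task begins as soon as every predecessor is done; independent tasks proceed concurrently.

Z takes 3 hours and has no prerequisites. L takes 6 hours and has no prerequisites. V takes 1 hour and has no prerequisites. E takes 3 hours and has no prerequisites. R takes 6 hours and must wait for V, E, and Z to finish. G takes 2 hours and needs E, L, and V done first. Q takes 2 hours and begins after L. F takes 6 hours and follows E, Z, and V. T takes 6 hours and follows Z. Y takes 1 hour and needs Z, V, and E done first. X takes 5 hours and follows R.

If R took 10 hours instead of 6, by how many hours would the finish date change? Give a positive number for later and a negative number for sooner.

The binding path is Z→R→X = 3+6+5 = 14; finish at 14 hours.
R lies on that path, so at 10 hours the path becomes 18 hours.
That remains the longest chain; total 18 hours.
Change in finish: 18 − 14 = +4 hours.

4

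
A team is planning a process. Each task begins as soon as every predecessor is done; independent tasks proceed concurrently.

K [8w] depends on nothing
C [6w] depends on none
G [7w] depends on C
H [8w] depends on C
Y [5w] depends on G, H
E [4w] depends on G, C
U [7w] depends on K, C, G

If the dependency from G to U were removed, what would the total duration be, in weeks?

Before: longest chain C→G→U = 6+7+7 = 20, finish 20.
Without G→U, U's earliest start moves from 13 to 8.
After: C→H→Y = 6+8+5 = 19 → 19 weeks.

19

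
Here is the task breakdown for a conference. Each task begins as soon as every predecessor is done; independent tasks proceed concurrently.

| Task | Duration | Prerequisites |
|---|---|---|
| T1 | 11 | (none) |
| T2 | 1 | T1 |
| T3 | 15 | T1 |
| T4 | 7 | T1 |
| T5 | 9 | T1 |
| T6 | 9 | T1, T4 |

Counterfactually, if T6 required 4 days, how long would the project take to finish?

Actual critical path: T1→T4→T6 = 11+7+9 = 27 ⇒ 27 days.
Since T6 is critical, the -5 change carries straight to that chain (now 22 days).
New critical path: T1→T3 = 11+15 = 26 ⇒ 26 days.

26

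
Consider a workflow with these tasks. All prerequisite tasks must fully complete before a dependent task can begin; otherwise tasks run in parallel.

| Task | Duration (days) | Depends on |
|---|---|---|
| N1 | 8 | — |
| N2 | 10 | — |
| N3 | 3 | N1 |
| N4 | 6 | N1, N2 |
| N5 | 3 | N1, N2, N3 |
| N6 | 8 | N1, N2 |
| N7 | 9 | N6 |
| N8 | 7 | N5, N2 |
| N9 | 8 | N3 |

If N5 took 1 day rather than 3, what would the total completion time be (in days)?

27

Critical path before the change: N2→N6→N7 = 10+8+9 = 27 giving 27 days.
N5 has 6 days of float (longest path through it is 21).
No other chain overtakes it, so the finish is 27 days.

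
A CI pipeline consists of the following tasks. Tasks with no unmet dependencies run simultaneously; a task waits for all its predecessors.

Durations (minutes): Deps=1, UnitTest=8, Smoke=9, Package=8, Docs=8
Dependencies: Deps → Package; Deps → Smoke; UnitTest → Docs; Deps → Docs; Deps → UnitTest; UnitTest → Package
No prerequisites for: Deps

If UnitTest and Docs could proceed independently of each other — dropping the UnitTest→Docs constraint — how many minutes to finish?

With the dependency in place, Deps→UnitTest→Docs = 1+8+8 = 17 sets the finish at 17 minutes.
Without UnitTest→Docs, Docs's earliest start moves from 9 to 1.
New critical path: Deps→UnitTest→Package = 1+8+8 = 17 ⇒ 17 minutes.

17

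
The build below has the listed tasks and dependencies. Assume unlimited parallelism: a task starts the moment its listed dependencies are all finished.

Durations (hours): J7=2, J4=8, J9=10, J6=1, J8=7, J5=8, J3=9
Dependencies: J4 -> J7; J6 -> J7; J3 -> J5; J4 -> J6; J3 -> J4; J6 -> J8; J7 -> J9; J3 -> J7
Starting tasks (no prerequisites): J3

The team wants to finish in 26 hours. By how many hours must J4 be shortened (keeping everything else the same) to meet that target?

4

Current finish: 30 hours; target: 26.
J4 is on every critical path, so each hour cut from J4 cuts the finish by one (this holds down to a finish of 23).
Need 30 − 26 = 4 hours off J4 → J4 becomes 4 hours, finish becomes 26.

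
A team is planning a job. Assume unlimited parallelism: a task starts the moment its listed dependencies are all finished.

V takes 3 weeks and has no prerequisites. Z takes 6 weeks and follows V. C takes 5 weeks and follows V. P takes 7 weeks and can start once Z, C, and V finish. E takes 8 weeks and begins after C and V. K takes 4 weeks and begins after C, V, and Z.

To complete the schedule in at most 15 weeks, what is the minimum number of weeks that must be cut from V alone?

Current finish: 16 weeks; target: 15.
V is on every critical path, so each week cut from V cuts the finish by one (this holds down to a finish of 14).
Need 16 − 15 = 1 week off V → V becomes 2 weeks, finish becomes 15.

1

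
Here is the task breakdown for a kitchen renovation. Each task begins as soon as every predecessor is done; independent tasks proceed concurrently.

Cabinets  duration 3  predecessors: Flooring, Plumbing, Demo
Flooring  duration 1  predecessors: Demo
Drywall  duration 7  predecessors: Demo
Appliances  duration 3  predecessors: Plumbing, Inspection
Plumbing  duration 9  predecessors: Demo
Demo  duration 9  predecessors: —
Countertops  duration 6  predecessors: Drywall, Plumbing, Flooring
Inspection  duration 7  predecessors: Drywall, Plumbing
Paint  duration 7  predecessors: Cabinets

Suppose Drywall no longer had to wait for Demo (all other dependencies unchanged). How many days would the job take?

28

Before: longest chain Demo→Plumbing→Cabinets→Paint = 9+9+3+7 = 28, finish 28.
Without Demo→Drywall, Drywall's earliest start moves from 9 to 0.
New critical path: Demo→Plumbing→Cabinets→Paint = 9+9+3+7 = 28 ⇒ 28 days.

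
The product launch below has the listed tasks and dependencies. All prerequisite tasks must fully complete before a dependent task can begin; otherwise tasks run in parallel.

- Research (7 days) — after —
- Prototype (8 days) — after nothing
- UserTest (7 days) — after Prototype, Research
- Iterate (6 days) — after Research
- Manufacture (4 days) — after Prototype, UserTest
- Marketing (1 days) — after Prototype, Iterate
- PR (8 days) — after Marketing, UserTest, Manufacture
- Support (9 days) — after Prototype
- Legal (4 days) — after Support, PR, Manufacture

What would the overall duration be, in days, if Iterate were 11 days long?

Critical path before the change: Prototype→UserTest→Manufacture→PR→Legal = 8+7+4+8+4 = 31 giving 31 days.
Iterate is off the critical path — its longest chain is 26 days, giving 5 of slack.
New critical path: Research→Iterate→Marketing→PR→Legal = 7+11+1+8+4 = 31 ⇒ 31 days.

31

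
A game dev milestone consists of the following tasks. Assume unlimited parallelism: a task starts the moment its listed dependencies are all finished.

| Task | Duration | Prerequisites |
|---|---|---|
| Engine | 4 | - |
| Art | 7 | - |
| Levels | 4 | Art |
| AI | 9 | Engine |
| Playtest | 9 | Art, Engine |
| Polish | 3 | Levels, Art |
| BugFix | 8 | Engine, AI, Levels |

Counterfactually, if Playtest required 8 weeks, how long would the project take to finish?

21

The binding path is Engine→AI→BugFix = 4+9+8 = 21; finish at 21 weeks.
Playtest has 5 weeks of float (longest path through it is 16).
That remains the longest chain; total 21 weeks.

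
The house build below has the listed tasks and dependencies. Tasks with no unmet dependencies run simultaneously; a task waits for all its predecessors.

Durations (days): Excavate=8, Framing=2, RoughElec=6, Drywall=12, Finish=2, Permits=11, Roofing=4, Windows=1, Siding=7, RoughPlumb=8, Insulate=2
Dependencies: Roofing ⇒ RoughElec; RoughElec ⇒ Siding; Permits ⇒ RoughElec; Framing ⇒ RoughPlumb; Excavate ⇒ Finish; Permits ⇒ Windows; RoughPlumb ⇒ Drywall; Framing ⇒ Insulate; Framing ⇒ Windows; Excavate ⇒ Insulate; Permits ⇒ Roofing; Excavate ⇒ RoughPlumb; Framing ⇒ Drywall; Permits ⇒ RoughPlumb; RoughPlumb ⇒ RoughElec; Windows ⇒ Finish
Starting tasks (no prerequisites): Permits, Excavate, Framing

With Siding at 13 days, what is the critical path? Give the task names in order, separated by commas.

As given, the longest chain is Permits→RoughPlumb→RoughElec→Siding = 11+8+6+7 = 32, so the finish is 32 days.
Siding is on the critical path; changing it to 13 makes that path 38 days.
No other chain overtakes it, so the finish is 38 days.

Permits, RoughPlumb, RoughElec, Siding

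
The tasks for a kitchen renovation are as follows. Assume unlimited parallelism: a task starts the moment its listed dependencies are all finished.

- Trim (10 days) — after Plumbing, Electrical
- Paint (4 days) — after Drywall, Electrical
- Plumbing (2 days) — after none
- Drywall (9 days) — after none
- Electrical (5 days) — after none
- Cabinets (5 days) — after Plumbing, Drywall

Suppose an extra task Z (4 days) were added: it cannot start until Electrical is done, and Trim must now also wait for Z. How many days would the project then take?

Originally the project takes 15 days.
With Z inserted, Trim now waits for max(Plumbing, Electrical, Z).
New critical path: Electrical→Z→Trim = 5+4+10 = 19 ⇒ 19 days.

19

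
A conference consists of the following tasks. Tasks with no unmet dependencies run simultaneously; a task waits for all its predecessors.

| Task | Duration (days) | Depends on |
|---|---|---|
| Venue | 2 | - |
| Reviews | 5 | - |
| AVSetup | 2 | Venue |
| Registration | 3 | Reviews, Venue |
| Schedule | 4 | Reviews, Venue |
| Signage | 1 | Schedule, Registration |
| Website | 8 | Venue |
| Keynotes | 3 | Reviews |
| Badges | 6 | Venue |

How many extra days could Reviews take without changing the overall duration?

The longest chain is Venue→Website = 2+8 = 10; overall finish 10 days.
Longest path through Reviews: 10 days (earliest finish 5, latest finish 5).
Slack of Reviews = 0 − 0 = 0 days.

0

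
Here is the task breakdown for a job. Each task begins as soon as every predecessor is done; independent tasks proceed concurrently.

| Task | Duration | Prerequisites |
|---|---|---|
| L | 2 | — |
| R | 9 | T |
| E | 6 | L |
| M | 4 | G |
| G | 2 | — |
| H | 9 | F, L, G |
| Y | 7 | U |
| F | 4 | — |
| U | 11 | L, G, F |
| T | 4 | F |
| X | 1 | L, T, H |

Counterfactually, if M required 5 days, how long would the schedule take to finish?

Critical path before the change: F→U→Y = 4+11+7 = 22 giving 22 days.
The longest path through M is only 6 days, so M has float 16.
No other chain overtakes it, so the finish is 22 days.

22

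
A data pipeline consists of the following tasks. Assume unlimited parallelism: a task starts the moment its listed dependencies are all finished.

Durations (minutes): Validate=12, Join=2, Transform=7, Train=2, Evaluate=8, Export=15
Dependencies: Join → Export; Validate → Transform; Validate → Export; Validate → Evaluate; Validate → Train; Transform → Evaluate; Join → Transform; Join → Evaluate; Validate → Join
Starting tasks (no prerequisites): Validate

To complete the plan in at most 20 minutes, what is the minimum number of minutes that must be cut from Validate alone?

Current finish: 29 minutes; target: 20.
Validate is on every critical path, so each minute cut from Validate cuts the finish by one (this holds down to a finish of 18).
Need 29 − 20 = 9 minutes off Validate → Validate becomes 3 minutes, finish becomes 20.

9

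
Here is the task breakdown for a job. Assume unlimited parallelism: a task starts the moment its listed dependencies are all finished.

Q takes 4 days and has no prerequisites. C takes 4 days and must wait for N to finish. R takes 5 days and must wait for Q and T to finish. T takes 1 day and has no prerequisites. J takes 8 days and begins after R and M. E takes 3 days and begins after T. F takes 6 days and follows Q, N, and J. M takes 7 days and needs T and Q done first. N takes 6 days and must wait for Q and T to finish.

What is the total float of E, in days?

21

Critical path: Q→M→J→F = 4+7+8+6 = 25, so the finish is 25 days.
E finishes as early as 4 and must finish by 25.
Float = 25 − 4 = 21.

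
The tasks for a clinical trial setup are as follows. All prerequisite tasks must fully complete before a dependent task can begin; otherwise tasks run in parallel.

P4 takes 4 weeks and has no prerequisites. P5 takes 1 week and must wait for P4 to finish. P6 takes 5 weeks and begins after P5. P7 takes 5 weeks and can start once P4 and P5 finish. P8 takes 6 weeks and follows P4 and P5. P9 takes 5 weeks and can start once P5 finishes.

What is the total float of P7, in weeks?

1

The longest chain is P4→P5→P8 = 4+1+6 = 11; overall finish 11 weeks.
P7 finishes as early as 10 and must finish by 11.
Float = 11 − 10 = 1.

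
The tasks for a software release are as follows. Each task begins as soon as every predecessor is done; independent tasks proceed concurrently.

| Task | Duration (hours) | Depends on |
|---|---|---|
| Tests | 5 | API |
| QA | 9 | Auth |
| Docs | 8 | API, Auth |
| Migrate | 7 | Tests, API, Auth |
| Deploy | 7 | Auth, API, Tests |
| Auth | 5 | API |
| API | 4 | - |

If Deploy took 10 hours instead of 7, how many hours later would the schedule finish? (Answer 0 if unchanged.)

1

Critical path before the change: API→Auth→QA = 4+5+9 = 18 giving 18 hours.
Deploy has 2 hours of float (longest path through it is 16).
Now API→Auth→Deploy = 4+5+10 = 19 is longest, so the finish becomes 19 hours.
Change in finish: 19 − 18 = +1 hours.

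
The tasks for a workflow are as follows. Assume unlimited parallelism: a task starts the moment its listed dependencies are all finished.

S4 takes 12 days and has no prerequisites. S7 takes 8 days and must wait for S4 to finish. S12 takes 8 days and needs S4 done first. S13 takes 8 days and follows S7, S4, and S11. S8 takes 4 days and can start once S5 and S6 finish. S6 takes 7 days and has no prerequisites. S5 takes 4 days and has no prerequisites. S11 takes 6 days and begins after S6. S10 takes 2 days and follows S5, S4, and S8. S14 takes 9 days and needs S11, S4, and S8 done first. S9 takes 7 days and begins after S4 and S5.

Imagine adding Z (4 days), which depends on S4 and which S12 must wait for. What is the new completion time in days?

Originally the plan takes 28 days.
With Z inserted, S12 now waits for max(S4, Z).
New critical path: S4→S7→S13 = 12+8+8 = 28 ⇒ 28 days.

28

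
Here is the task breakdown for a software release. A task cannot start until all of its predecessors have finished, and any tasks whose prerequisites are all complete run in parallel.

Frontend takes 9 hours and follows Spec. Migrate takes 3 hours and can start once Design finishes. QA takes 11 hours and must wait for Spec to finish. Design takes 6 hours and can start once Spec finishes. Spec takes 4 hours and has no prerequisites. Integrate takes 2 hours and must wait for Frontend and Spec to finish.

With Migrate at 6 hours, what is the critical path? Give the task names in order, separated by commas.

The binding path is Spec→Frontend→Integrate = 4+9+2 = 15; finish at 15 hours.
Migrate is off the critical path — its longest chain is 13 hours, giving 2 of slack.
New critical path: Spec→Design→Migrate = 4+6+6 = 16 ⇒ 16 hours.

Spec, Design, Migrate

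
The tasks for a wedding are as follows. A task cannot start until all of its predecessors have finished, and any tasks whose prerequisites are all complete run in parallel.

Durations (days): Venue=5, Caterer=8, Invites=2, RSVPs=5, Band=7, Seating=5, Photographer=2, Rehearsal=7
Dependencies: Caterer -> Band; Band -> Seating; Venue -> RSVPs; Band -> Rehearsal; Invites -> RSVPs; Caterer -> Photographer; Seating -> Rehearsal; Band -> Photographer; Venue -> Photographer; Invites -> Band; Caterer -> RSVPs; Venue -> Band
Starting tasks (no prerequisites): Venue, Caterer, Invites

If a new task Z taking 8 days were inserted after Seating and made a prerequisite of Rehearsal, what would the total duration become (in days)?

Originally the schedule takes 27 days.
With Z inserted, Rehearsal now waits for max(Band, Seating, Z).
New critical path: Caterer→Band→Seating→Z→Rehearsal = 8+7+5+8+7 = 35 ⇒ 35 days.

35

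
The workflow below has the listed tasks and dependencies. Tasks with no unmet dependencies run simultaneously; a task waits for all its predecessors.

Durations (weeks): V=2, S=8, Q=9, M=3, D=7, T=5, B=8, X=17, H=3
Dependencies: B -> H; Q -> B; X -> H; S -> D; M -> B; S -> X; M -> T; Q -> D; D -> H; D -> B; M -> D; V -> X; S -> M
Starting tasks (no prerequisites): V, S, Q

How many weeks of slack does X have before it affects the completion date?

1

S→M→D→B→H = 8+3+7+8+3 = 29 sets the makespan at 29 weeks.
The longest chain containing X totals 28 weeks.
So X can slip 26 − 25 = 1 week.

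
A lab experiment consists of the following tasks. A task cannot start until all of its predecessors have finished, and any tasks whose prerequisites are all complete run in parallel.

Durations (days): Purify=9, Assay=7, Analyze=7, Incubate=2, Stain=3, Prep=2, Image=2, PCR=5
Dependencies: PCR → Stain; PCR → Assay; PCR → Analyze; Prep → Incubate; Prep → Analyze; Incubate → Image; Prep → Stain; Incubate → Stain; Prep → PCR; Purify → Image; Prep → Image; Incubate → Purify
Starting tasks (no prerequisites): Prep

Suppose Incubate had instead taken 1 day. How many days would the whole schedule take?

Critical path before the change: Prep→Incubate→Purify→Image = 2+2+9+2 = 15 giving 15 days.
Incubate is on the critical path; changing it to 1 makes that path 14 days.
The critical path is still Prep→Incubate→Purify→Image; finish is now 14 days.

14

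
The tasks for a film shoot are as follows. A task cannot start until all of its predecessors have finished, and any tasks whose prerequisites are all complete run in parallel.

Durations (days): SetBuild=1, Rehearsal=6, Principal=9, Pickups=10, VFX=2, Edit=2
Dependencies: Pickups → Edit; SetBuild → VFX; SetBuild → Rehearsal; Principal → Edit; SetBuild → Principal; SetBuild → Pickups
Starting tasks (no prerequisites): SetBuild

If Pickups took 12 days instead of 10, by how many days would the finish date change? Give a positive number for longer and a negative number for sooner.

2

The binding path is SetBuild→Pickups→Edit = 1+10+2 = 13; finish at 13 days.
Pickups is on the critical path; changing it to 12 makes that path 15 days.
The critical path is still SetBuild→Pickups→Edit; finish is now 15 days.
Change in finish: 15 − 13 = +2 days.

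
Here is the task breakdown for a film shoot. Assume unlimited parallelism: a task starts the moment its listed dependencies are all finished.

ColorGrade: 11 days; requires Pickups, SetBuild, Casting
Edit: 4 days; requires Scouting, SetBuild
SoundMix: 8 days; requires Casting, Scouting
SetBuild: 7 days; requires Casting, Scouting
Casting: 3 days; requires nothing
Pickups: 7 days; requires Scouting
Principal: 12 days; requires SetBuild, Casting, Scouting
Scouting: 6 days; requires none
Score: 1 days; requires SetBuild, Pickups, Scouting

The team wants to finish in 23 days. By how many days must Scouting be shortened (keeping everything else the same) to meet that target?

Current finish: 25 days; target: 23.
Scouting is on every critical path, so each day cut from Scouting cuts the finish by one (this holds down to a finish of 22).
Need 25 − 23 = 2 days off Scouting → Scouting becomes 4 days, finish becomes 23.

2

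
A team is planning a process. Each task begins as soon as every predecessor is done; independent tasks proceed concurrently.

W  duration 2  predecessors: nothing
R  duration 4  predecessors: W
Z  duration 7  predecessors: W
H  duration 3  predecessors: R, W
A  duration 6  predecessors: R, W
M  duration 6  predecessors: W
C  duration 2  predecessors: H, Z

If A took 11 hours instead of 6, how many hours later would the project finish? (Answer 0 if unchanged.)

The binding path is W→R→A = 2+4+6 = 12; finish at 12 hours.
Since A is critical, the +5 change carries straight to that chain (now 17 hours).
No other chain overtakes it, so the finish is 17 hours.
Change in finish: 17 − 12 = +5 hours.

5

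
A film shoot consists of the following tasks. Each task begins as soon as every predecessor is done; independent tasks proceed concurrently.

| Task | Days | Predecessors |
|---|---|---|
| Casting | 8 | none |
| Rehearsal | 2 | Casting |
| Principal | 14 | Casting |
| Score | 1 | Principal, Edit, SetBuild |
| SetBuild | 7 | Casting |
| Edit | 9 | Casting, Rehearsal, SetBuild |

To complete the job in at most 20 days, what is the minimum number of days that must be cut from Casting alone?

5

Current finish: 25 days; target: 20.
Casting is on every critical path, so each day cut from Casting cuts the finish by one (this holds down to a finish of 18).
Need 25 − 20 = 5 days off Casting → Casting becomes 3 days, finish becomes 20.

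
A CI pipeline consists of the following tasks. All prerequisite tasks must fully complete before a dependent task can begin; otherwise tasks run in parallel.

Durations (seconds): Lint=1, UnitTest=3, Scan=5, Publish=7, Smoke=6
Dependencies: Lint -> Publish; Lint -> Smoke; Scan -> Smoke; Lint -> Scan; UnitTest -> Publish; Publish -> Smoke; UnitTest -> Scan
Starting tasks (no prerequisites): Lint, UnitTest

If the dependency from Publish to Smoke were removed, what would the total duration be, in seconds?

Before: longest chain UnitTest→Publish→Smoke = 3+7+6 = 16, finish 16.
Without Publish→Smoke, Smoke's earliest start moves from 10 to 8.
The longest chain is now UnitTest→Scan→Smoke = 3+5+6 = 14, so the job takes 14 seconds.

14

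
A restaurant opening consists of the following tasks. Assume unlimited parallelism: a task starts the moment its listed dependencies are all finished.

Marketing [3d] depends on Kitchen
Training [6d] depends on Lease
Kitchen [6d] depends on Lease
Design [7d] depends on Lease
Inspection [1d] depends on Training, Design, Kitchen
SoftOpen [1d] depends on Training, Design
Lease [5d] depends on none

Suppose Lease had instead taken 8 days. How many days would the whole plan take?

Baseline: Lease→Kitchen→Marketing = 5+6+3 = 14 → 14 days.
Lease lies on that path, so at 8 days the path becomes 17 days.
That remains the longest chain; total 17 days.

17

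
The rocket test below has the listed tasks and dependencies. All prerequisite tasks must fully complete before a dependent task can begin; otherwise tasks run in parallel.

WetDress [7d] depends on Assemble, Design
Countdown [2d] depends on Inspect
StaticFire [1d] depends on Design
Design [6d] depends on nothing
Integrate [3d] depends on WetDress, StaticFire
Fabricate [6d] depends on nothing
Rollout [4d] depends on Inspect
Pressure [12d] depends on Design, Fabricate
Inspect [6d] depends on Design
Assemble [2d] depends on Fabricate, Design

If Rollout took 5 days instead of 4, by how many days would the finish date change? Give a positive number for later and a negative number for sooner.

The binding path is Design→Assemble→WetDress→Integrate = 6+2+7+3 = 18; finish at 18 days.
The longest path through Rollout is only 16 days, so Rollout has float 2.
That remains the longest chain; total 18 days.
Change in finish: 18 − 18 = +0 days.

0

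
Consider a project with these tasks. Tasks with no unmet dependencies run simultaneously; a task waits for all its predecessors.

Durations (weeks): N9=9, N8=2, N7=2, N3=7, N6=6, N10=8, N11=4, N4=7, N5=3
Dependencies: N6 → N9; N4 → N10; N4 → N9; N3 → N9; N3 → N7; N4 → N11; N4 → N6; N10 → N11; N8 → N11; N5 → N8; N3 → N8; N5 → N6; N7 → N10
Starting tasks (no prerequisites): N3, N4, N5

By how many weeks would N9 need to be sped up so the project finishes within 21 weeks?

Current finish: 22 weeks; target: 21.
N9 is on every critical path, so each week cut from N9 cuts the finish by one (this holds down to a finish of 21).
Need 22 − 21 = 1 week off N9 → N9 becomes 8 weeks, finish becomes 21.

1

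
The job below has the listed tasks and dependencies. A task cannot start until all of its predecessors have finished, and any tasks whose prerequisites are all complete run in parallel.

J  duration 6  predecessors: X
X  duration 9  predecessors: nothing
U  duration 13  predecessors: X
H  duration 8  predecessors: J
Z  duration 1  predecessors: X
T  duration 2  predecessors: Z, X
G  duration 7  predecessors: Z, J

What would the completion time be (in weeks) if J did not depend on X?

22

Before: longest chain X→J→H = 9+6+8 = 23, finish 23.
Without X→J, J's earliest start moves from 9 to 0.
New critical path: X→U = 9+13 = 22 ⇒ 22 weeks.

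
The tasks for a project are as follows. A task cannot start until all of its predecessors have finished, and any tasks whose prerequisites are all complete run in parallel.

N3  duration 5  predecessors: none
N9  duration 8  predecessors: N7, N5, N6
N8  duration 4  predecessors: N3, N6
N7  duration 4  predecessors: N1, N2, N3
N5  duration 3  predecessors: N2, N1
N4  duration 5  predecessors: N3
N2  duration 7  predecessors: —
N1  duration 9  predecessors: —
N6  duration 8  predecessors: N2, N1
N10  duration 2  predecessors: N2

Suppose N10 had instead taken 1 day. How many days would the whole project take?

25

Baseline: N1→N6→N9 = 9+8+8 = 25 → 25 days.
N10 is off the critical path — its longest chain is 9 days, giving 16 of slack.
The critical path is still N1→N6→N9; finish is now 25 days.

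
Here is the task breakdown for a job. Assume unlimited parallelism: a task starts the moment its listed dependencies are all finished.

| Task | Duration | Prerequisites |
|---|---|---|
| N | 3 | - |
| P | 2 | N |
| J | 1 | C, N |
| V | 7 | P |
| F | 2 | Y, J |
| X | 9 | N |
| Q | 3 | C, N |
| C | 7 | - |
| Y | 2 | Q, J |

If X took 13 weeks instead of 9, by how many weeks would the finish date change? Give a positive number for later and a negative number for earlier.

2

Critical path before the change: C→Q→Y→F = 7+3+2+2 = 14 giving 14 weeks.
The longest path through X is only 12 weeks, so X has float 2.
New critical path: N→X = 3+13 = 16 ⇒ 16 weeks.
Change in finish: 16 − 14 = +2 weeks.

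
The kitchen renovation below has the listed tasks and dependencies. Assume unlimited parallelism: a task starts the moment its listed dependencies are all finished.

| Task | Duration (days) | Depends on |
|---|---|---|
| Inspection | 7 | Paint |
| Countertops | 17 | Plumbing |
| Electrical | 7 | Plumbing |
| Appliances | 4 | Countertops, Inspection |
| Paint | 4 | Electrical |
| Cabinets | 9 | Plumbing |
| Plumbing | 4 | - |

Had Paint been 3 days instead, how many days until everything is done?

25

The binding path is Plumbing→Electrical→Paint→Inspection→Appliances = 4+7+4+7+4 = 26; finish at 26 days.
Since Paint is critical, the -1 change carries straight to that chain (now 25 days).
No other chain overtakes it, so the finish is 25 days.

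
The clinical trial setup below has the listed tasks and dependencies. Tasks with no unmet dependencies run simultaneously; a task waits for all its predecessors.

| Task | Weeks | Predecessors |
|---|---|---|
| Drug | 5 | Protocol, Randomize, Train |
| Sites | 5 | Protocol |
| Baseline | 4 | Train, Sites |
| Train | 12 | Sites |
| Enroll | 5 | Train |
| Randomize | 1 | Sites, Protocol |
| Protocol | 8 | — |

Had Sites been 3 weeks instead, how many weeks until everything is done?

Actual critical path: Protocol→Sites→Train→Drug = 8+5+12+5 = 30 ⇒ 30 weeks.
Since Sites is critical, the -2 change carries straight to that chain (now 28 weeks).
No other chain overtakes it, so the finish is 28 weeks.

28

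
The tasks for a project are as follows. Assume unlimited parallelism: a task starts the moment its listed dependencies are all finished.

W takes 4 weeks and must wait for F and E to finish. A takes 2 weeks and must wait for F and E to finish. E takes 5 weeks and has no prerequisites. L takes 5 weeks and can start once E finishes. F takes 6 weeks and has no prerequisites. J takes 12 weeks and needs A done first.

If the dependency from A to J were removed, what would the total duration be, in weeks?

Original critical path: F→A→J = 6+2+12 = 20 ⇒ 20 weeks.
Without A→J, J's earliest start moves from 8 to 0.
After: J = 12 = 12 → 12 weeks.

12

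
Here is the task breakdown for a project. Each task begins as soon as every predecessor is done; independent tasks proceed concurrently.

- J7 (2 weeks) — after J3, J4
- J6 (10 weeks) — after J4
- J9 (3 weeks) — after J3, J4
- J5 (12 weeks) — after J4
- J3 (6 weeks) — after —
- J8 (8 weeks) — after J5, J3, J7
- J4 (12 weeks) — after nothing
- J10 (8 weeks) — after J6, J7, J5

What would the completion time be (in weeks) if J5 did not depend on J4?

Before: longest chain J4→J5→J8 = 12+12+8 = 32, finish 32.
Without J4→J5, J5's earliest start moves from 12 to 0.
After: J4→J6→J10 = 12+10+8 = 30 → 30 weeks.

30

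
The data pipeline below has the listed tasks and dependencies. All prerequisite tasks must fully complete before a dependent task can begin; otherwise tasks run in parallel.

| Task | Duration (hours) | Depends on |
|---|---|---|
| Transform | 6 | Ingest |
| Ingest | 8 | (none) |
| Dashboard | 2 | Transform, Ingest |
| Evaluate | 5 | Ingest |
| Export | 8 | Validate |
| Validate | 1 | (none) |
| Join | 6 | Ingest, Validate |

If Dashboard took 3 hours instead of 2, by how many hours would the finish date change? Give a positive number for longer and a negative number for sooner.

Actual critical path: Ingest→Transform→Dashboard = 8+6+2 = 16 ⇒ 16 hours.
Since Dashboard is critical, the +1 change carries straight to that chain (now 17 hours).
The critical path is still Ingest→Transform→Dashboard; finish is now 17 hours.
Change in finish: 17 − 16 = +1 hours.

1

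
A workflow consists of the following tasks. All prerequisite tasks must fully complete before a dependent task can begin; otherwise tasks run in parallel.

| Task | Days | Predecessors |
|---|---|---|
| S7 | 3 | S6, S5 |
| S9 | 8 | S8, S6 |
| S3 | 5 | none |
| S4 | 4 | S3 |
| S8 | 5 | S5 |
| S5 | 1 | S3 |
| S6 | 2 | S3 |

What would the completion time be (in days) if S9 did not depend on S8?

15

Original critical path: S3→S5→S8→S9 = 5+1+5+8 = 19 ⇒ 19 days.
Without S8→S9, S9's earliest start moves from 11 to 7.
After: S3→S6→S9 = 5+2+8 = 15 → 15 days.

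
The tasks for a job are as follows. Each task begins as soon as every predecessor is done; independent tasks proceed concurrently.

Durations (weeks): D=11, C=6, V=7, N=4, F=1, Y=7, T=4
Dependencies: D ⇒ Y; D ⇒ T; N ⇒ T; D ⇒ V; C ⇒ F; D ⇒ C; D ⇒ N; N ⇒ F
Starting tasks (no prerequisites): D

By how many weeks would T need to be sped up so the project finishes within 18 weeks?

Current finish: 19 weeks; target: 18.
T is on every critical path, so each week cut from T cuts the finish by one (this holds down to a finish of 18).
Need 19 − 18 = 1 week off T → T becomes 3 weeks, finish becomes 18.

1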